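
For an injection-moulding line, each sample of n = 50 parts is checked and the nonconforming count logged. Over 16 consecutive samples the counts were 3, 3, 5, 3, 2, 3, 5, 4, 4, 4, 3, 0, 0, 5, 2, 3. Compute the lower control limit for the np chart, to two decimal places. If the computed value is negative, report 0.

0.00

p̄ = Σdᵢ / (k·n) = 49 / (16 × 50) = 0.06125
LCL = np̄ − 3·√(np̄(1−p̄)) = 3.0625 − 3 × 1.6956 = -2.0242 → 0 (negative, so LCL = 0)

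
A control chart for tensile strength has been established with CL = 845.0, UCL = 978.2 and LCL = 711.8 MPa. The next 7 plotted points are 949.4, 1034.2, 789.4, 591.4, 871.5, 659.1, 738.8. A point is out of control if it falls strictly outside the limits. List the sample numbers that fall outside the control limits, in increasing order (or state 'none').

Compare each point to [711.8, 978.2]: sample 2 = 1034.2 > UCL; sample 4 = 591.4 < LCL; sample 6 = 659.1 < LCL.

2, 4, 6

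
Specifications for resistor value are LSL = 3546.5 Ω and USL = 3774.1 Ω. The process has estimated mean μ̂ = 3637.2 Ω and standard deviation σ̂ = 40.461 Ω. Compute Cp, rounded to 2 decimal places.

Cp = (USL − LSL) / (6σ̂) = (3774.1 − 3546.5) / (6 × 40.461) = 227.6000 / 242.7660 = 0.9375

0.94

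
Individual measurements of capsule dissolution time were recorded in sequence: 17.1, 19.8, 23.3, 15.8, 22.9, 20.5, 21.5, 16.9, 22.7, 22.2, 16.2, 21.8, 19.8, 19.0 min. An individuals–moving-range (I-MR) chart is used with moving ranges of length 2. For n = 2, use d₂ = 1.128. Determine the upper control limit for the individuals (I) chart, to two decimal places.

X̄ = (17.1 + 19.8 + 23.3 + 15.8 + 22.9 + 20.5 + 21.5 + 16.9 + 22.7 + 22.2 + 16.2 + 21.8 + 19.8 + 19.0) / 14 = 19.9643
Moving ranges: 2.7, 3.5, 7.5, 7.1, 2.4, 1.0, 4.6, 5.8, 0.5, 6.0, 5.6, 2.0, 0.8; M̄R̄ = 49.5000 / 13 = 3.8077
UCL = X̄ + 3·M̄R̄/d₂ = 19.9643 + 3 × 3.8077 / 1.128 = 30.0911

30.09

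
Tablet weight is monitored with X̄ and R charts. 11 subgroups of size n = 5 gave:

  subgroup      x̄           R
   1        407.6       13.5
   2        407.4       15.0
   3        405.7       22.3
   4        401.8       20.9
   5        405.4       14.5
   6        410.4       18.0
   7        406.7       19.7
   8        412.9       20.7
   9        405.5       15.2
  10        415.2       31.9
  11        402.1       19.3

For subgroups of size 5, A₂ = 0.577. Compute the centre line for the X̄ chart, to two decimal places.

X̄̄ = (407.6 + 407.4 + 405.7 + 401.8 + 405.4 + 410.4 + 406.7 + 412.9 + 405.5 + 415.2 + 402.1) / 11 = 4480.7000 / 11 = 407.3364
CL = X̄̄ = 407.3364

407.34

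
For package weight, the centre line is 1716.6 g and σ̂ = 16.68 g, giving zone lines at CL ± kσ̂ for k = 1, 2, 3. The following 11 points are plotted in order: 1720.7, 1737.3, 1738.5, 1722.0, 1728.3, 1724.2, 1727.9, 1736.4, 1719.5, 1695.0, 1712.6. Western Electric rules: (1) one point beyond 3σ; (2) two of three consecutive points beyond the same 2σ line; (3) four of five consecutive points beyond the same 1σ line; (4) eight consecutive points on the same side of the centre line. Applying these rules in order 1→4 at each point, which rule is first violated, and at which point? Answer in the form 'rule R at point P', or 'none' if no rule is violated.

Zone of each point (C = within 1σ̂, B = 1σ̂–2σ̂, A = 2σ̂–3σ̂, * = beyond 3σ̂; sign = side of CL): 1:+C, 2:+B, 3:+B, 4:+C, 5:+C, 6:+C, 7:+C, 8:+B, 9:+C, 10:-B, 11:-C
Rule 4 (eight consecutive points on the same side of the centre line) is satisfied at point 8.

rule 4 at point 8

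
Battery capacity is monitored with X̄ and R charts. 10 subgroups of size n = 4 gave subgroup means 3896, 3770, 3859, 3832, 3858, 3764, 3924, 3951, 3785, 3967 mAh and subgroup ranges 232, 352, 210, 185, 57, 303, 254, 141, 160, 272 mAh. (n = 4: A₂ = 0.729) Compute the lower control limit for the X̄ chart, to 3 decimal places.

X̄̄ = (3896 + 3770 + 3859 + 3832 + 3858 + 3764 + 3924 + 3951 + 3785 + 3967) / 10 = 38606.0000 / 10 = 3860.6000
R̄ = (232 + 352 + 210 + 185 + 57 + 303 + 254 + 141 + 160 + 272) / 10 = 2166.0000 / 10 = 216.6000
LCL = X̄̄ − A₂·R̄ = 3860.6000 − 0.729 × 216.6000 = 3702.6986

3702.699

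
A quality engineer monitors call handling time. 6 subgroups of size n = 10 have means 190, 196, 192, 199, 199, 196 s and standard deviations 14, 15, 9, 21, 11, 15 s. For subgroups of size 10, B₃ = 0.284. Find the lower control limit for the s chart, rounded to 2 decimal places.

s̄ = (14 + 15 + 9 + 21 + 11 + 15) / 6 = 14.1667
LCL_s = B₃·s̄ = 0.284 × 14.1667 = 4.0233

4.02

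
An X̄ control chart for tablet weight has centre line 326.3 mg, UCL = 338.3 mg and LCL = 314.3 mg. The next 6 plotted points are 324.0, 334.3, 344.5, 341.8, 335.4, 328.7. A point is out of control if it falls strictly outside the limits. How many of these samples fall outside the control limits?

2

Compare each point to [314.3, 338.3]: sample 3 = 344.5 > UCL; sample 4 = 341.8 > UCL.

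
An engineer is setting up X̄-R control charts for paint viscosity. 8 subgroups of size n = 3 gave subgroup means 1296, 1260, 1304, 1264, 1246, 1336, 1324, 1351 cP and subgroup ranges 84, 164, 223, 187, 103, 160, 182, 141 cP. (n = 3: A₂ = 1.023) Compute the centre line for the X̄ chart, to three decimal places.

1297.625

X̄̄ = (1296 + 1260 + 1304 + 1264 + 1246 + 1336 + 1324 + 1351) / 8 = 10381.0000 / 8 = 1297.6250
CL = X̄̄ = 1297.6250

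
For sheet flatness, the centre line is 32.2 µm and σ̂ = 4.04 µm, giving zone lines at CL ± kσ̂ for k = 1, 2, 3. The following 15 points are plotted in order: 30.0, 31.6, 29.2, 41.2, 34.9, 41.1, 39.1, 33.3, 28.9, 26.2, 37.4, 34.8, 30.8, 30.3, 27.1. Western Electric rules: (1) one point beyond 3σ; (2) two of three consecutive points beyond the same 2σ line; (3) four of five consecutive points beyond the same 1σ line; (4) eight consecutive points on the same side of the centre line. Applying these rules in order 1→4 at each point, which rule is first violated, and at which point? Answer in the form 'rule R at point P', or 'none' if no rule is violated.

Zone of each point (C = within 1σ̂, B = 1σ̂–2σ̂, A = 2σ̂–3σ̂, * = beyond 3σ̂; sign = side of CL): 1:-C, 2:-C, 3:-C, 4:+A, 5:+C, 6:+A, 7:+B, 8:+C, 9:-C, 10:-B, 11:+B, 12:+C, 13:-C, 14:-C, 15:-B
Rule 2 (two of three consecutive points beyond the same 2σ limit) is satisfied at point 6.

rule 2 at point 6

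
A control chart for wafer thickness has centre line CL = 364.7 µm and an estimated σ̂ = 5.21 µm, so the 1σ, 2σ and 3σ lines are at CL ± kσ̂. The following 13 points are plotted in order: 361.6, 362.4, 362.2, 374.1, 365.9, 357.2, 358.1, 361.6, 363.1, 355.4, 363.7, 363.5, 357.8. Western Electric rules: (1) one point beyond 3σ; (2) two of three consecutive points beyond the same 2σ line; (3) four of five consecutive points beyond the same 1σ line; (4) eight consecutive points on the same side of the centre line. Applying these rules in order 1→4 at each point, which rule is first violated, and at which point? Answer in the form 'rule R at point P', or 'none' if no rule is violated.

rule 4 at point 13

Zone of each point (C = within 1σ̂, B = 1σ̂–2σ̂, A = 2σ̂–3σ̂, * = beyond 3σ̂; sign = side of CL): 1:-C, 2:-C, 3:-C, 4:+B, 5:+C, 6:-B, 7:-B, 8:-C, 9:-C, 10:-B, 11:-C, 12:-C, 13:-B
Rule 4 (eight consecutive points on the same side of the centre line) is satisfied at point 13.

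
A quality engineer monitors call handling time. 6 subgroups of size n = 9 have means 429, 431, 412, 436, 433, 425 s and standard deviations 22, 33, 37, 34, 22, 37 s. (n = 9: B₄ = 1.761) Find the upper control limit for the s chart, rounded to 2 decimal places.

s̄ = (22 + 33 + 37 + 34 + 22 + 37) / 6 = 30.8333
UCL_s = B₄·s̄ = 1.761 × 30.8333 = 54.2975

54.30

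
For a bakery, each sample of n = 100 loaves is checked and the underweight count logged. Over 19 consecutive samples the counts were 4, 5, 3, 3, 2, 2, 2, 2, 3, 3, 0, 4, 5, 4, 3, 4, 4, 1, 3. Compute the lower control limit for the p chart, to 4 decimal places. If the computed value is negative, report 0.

0.0000

p̄ = Σdᵢ / (k·n) = 57 / (19 × 100) = 0.03000
LCL = p̄ − 3·√(p̄(1−p̄)/n) = 0.03000 − 3 × 0.01706 = -0.02118 → 0 (negative, so LCL = 0)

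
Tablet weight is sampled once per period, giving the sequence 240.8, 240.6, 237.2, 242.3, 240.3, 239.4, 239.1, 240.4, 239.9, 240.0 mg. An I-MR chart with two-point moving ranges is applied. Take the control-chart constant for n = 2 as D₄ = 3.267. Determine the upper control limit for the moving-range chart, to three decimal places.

5.009

Moving ranges: 0.2, 3.4, 5.1, 2.0, 0.9, 0.3, 1.3, 0.5, 0.1; M̄R̄ = 13.8000 / 9 = 1.5333
UCL_MR = D₄·M̄R̄ = 3.267 × 1.5333 = 5.0094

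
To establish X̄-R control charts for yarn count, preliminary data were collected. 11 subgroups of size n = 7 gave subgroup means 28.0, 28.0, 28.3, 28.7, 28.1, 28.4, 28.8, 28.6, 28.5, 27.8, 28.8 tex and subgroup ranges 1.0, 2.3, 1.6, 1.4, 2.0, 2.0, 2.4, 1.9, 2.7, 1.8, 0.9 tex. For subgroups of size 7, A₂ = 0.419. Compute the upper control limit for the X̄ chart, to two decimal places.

29.13

X̄̄ = (28.0 + 28.0 + 28.3 + 28.7 + 28.1 + 28.4 + 28.8 + 28.6 + 28.5 + 27.8 + 28.8) / 11 = 312.0000 / 11 = 28.3636
R̄ = (1.0 + 2.3 + 1.6 + 1.4 + 2.0 + 2.0 + 2.4 + 1.9 + 2.7 + 1.8 + 0.9) / 11 = 20.0000 / 11 = 1.8182
UCL = X̄̄ + A₂·R̄ = 28.3636 + 0.419 × 1.8182 = 29.1255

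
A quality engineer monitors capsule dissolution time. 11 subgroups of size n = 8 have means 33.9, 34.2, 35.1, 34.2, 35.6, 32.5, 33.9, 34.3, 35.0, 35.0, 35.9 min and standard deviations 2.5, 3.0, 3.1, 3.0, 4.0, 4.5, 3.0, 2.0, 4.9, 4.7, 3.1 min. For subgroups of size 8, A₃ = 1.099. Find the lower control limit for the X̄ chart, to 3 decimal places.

X̄̄ = (33.9 + 34.2 + 35.1 + 34.2 + 35.6 + 32.5 + 33.9 + 34.3 + 35.0 + 35.0 + 35.9) / 11 = 34.5091
s̄ = (2.5 + 3.0 + 3.1 + 3.0 + 4.0 + 4.5 + 3.0 + 2.0 + 4.9 + 4.7 + 3.1) / 11 = 3.4364
LCL = X̄̄ − A₃·s̄ = 34.5091 − 1.099 × 3.4364 = 30.7325

30.733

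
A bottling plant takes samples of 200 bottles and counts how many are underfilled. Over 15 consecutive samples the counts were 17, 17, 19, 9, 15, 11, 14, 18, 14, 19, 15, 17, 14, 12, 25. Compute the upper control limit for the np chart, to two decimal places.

27.16

p̄ = Σdᵢ / (k·n) = 236 / (15 × 200) = 0.07867
UCL = np̄ + 3·√(np̄(1−p̄)) = 15.7333 + 3 × √(15.7333×0.92133) = 15.7333 + 3 × 3.8073 = 27.1553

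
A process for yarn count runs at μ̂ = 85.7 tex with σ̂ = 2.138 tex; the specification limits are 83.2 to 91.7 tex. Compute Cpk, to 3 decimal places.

0.390

Cpu = (USL − μ̂) / (3σ̂) = (91.7 − 85.7) / (3 × 2.138) = 0.9355; Cpl = (μ̂ − LSL) / (3σ̂) = (85.7 − 83.2) / (3 × 2.138) = 0.3898; Cpk = min(Cpu, Cpl) = 0.3898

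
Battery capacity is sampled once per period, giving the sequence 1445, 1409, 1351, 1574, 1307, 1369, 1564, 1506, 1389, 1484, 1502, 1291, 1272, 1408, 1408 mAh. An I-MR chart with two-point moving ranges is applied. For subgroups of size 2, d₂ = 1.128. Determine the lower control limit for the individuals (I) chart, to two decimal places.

X̄ = (1445 + 1409 + 1351 + 1574 + 1307 + 1369 + 1564 + 1506 + 1389 + 1484 + 1502 + 1291 + 1272 + 1408 + 1408) / 15 = 1418.6000
Moving ranges: 36, 58, 223, 267, 62, 195, 58, 117, 95, 18, 211, 19, 136, 0; M̄R̄ = 1495.0000 / 14 = 106.7857
LCL = X̄ − 3·M̄R̄/d₂ = 1418.6000 − 3 × 106.7857 / 1.128 = 1134.5954

1134.60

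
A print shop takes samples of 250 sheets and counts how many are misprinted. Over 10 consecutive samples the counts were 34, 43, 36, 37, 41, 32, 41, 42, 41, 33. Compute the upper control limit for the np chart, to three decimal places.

p̄ = Σdᵢ / (k·n) = 380 / (10 × 250) = 0.15200
UCL = np̄ + 3·√(np̄(1−p̄)) = 38.0000 + 3 × √(38.0000×0.84800) = 38.0000 + 3 × 5.6766 = 55.0299

55.030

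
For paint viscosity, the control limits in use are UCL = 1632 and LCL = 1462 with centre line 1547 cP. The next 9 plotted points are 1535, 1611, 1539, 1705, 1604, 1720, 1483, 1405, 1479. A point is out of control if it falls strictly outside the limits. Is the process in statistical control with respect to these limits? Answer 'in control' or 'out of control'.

out of control

Compare each point to [1462, 1632]: sample 4 = 1705 > UCL; sample 6 = 1720 > UCL; sample 8 = 1405 < LCL.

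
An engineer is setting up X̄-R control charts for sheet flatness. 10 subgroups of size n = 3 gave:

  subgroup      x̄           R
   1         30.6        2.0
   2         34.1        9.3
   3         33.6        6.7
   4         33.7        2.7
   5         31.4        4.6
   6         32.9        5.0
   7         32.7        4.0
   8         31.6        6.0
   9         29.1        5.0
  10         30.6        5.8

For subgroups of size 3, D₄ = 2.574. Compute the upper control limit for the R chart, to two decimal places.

R̄ = (2.0 + 9.3 + 6.7 + 2.7 + 4.6 + 5.0 + 4.0 + 6.0 + 5.0 + 5.8) / 10 = 51.1000 / 10 = 5.1100
UCL_R = D₄·R̄ = 2.574 × 5.1100 = 13.1531

13.15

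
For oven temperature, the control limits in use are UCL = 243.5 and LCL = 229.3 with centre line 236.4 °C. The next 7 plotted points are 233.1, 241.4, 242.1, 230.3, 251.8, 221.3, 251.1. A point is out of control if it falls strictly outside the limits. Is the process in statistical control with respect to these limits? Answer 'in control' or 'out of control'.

out of control

Compare each point to [229.3, 243.5]: sample 5 = 251.8 > UCL; sample 6 = 221.3 < LCL; sample 7 = 251.1 > UCL.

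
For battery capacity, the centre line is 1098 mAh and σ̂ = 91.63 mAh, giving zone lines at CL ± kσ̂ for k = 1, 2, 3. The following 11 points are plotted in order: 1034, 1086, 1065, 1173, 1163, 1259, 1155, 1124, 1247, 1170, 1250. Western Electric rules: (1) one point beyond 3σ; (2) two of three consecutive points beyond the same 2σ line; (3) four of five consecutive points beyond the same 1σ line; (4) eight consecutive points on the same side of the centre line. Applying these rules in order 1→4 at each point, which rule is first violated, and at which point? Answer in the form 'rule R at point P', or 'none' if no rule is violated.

rule 4 at point 11

Zone of each point (C = within 1σ̂, B = 1σ̂–2σ̂, A = 2σ̂–3σ̂, * = beyond 3σ̂; sign = side of CL): 1:-C, 2:-C, 3:-C, 4:+C, 5:+C, 6:+B, 7:+C, 8:+C, 9:+B, 10:+C, 11:+B
Rule 4 (eight consecutive points on the same side of the centre line) is satisfied at point 11.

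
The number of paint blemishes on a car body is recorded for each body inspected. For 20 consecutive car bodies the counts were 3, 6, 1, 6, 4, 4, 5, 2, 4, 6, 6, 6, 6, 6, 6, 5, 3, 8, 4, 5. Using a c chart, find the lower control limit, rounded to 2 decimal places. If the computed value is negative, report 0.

0.00

c̄ = (3 + 6 + 1 + 6 + 4 + 4 + 5 + 2 + 4 + 6 + 6 + 6 + 6 + 6 + 6 + 5 + 3 + 8 + 4 + 5) / 20 = 96 / 20 = 4.8000
LCL = c̄ − 3√c̄ = 4.8000 − 3 × 2.1909 = -1.7727 → 0 (cannot be negative)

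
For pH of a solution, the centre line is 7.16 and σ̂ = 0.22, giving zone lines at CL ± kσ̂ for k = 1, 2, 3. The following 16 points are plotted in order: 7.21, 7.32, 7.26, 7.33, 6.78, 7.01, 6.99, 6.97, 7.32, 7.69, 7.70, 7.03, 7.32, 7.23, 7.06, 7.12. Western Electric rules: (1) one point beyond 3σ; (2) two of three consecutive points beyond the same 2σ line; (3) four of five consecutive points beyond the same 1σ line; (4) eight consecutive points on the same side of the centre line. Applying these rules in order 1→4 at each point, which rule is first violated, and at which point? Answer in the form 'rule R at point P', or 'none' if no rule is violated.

Zone of each point (C = within 1σ̂, B = 1σ̂–2σ̂, A = 2σ̂–3σ̂, * = beyond 3σ̂; sign = side of CL): 1:+C, 2:+C, 3:+C, 4:+C, 5:-B, 6:-C, 7:-C, 8:-C, 9:+C, 10:+A, 11:+A, 12:-C, 13:+C, 14:+C, 15:-C, 16:-C
Rule 2 (two of three consecutive points beyond the same 2σ limit) is satisfied at point 11.

rule 2 at point 11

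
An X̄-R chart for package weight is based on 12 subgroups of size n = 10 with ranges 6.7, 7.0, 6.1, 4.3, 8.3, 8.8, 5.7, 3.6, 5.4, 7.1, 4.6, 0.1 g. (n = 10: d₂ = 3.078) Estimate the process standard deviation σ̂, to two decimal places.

1.83

R̄ = (6.7 + 7.0 + 6.1 + 4.3 + 8.3 + 8.8 + 5.7 + 3.6 + 5.4 + 7.1 + 4.6 + 0.1) / 12 = 5.6417
σ̂ = R̄ / d₂ = 5.6417 / 3.078 = 1.8329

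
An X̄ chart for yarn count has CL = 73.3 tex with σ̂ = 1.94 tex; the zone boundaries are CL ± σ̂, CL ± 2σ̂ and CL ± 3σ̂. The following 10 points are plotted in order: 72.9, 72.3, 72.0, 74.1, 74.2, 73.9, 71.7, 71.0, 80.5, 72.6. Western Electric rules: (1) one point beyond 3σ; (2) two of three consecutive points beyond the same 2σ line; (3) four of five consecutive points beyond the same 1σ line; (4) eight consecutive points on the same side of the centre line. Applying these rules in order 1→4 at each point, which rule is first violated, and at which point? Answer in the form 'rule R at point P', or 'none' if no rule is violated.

rule 1 at point 9

Zone of each point (C = within 1σ̂, B = 1σ̂–2σ̂, A = 2σ̂–3σ̂, * = beyond 3σ̂; sign = side of CL): 1:-C, 2:-C, 3:-C, 4:+C, 5:+C, 6:+C, 7:-C, 8:-B, 9:+*, 10:-C
Rule 1 (one point beyond the 3σ limits) is satisfied at point 9.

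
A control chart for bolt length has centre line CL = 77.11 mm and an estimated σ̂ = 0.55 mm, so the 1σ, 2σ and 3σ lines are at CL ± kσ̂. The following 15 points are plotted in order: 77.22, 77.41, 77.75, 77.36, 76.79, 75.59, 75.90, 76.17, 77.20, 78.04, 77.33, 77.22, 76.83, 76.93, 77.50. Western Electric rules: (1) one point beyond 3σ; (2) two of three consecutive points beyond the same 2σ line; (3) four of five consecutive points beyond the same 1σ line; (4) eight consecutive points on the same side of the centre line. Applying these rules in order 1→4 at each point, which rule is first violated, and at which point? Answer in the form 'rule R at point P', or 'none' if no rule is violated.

Zone of each point (C = within 1σ̂, B = 1σ̂–2σ̂, A = 2σ̂–3σ̂, * = beyond 3σ̂; sign = side of CL): 1:+C, 2:+C, 3:+B, 4:+C, 5:-C, 6:-A, 7:-A, 8:-B, 9:+C, 10:+B, 11:+C, 12:+C, 13:-C, 14:-C, 15:+C
Rule 2 (two of three consecutive points beyond the same 2σ limit) is satisfied at point 7.

rule 2 at point 7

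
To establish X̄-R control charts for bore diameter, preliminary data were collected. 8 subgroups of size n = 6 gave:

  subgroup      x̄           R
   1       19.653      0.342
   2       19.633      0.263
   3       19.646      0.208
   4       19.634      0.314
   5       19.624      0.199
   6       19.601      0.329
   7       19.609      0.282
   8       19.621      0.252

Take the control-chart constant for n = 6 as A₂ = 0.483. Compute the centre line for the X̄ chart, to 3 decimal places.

X̄̄ = (19.653 + 19.633 + 19.646 + 19.634 + 19.624 + 19.601 + 19.609 + 19.621) / 8 = 157.0210 / 8 = 19.6276
CL = X̄̄ = 19.6276

19.628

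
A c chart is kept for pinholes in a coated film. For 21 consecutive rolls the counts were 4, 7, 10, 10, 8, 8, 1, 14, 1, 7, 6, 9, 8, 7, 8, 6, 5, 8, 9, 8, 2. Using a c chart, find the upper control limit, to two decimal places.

c̄ = (4 + 7 + 10 + 10 + 8 + 8 + 1 + 14 + 1 + 7 + 6 + 9 + 8 + 7 + 8 + 6 + 5 + 8 + 9 + 8 + 2) / 21 = 146 / 21 = 6.9524
UCL = c̄ + 3√c̄ = 6.9524 + 3 × √6.9524 = 6.9524 + 3 × 2.6367 = 14.8626

14.86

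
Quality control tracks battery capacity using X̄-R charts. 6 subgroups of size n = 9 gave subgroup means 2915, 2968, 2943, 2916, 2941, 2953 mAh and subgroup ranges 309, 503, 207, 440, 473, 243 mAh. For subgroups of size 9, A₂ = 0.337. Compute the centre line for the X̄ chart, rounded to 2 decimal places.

2939.33

X̄̄ = (2915 + 2968 + 2943 + 2916 + 2941 + 2953) / 6 = 17636.0000 / 6 = 2939.3333
CL = X̄̄ = 2939.3333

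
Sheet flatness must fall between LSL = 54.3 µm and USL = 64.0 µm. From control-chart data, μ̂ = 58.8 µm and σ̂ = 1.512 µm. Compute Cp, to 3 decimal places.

Cp = (USL − LSL) / (6σ̂) = (64.0 − 54.3) / (6 × 1.512) = 9.7000 / 9.0720 = 1.0692

1.069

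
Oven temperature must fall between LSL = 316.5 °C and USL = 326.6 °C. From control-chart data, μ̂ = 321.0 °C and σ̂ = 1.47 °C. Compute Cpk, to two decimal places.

1.02

Cpu = (USL − μ̂) / (3σ̂) = (326.6 − 321.0) / (3 × 1.47) = 1.2698; Cpl = (μ̂ − LSL) / (3σ̂) = (321.0 − 316.5) / (3 × 1.47) = 1.0204; Cpk = min(Cpu, Cpl) = 1.0204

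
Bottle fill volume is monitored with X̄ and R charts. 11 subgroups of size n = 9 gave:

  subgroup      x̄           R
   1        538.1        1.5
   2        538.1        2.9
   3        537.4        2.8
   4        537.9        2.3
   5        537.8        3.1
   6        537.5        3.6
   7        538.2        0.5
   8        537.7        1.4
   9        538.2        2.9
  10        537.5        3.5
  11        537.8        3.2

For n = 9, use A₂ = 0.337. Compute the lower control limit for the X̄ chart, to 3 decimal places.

X̄̄ = (538.1 + 538.1 + 537.4 + 537.9 + 537.8 + 537.5 + 538.2 + 537.7 + 538.2 + 537.5 + 537.8) / 11 = 5916.2000 / 11 = 537.8364
R̄ = (1.5 + 2.9 + 2.8 + 2.3 + 3.1 + 3.6 + 0.5 + 1.4 + 2.9 + 3.5 + 3.2) / 11 = 27.7000 / 11 = 2.5182
LCL = X̄̄ − A₂·R̄ = 537.8364 − 0.337 × 2.5182 = 536.9877

536.988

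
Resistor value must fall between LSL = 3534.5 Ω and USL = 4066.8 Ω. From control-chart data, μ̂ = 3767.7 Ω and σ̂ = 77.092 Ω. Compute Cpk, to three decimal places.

Cpu = (USL − μ̂) / (3σ̂) = (4066.8 − 3767.7) / (3 × 77.092) = 1.2933; Cpl = (μ̂ − LSL) / (3σ̂) = (3767.7 − 3534.5) / (3 × 77.092) = 1.0083; Cpk = min(Cpu, Cpl) = 1.0083

1.008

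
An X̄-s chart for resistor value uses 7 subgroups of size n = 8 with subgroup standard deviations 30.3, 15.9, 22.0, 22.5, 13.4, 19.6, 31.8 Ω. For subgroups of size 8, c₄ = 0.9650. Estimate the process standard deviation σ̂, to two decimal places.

23.02

s̄ = (30.3 + 15.9 + 22.0 + 22.5 + 13.4 + 19.6 + 31.8) / 7 = 22.2143
σ̂ = s̄ / c₄ = 22.2143 / 0.9650 = 23.0200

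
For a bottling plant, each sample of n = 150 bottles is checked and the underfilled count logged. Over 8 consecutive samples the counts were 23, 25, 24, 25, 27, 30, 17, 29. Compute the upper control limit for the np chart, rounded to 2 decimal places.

38.69

p̄ = Σdᵢ / (k·n) = 200 / (8 × 150) = 0.16667
UCL = np̄ + 3·√(np̄(1−p̄)) = 25.0000 + 3 × √(25.0000×0.83333) = 25.0000 + 3 × 4.5644 = 38.6931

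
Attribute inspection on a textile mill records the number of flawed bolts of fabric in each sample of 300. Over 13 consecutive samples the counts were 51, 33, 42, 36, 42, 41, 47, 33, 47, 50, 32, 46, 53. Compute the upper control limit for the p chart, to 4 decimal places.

0.2022

p̄ = Σdᵢ / (k·n) = 553 / (13 × 300) = 0.14179
UCL = p̄ + 3·√(p̄(1−p̄)/n) = 0.14179 + 3 × √(0.14179×0.85821/300) = 0.14179 + 3 × 0.02014 = 0.20222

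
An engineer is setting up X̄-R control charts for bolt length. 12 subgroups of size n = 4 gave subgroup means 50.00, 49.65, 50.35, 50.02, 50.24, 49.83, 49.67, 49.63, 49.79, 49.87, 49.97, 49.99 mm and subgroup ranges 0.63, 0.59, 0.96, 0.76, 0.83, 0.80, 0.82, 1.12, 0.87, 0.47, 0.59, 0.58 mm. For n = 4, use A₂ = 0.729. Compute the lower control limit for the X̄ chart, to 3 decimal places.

X̄̄ = (50.00 + 49.65 + 50.35 + 50.02 + 50.24 + 49.83 + 49.67 + 49.63 + 49.79 + 49.87 + 49.97 + 49.99) / 12 = 599.0100 / 12 = 49.9175
R̄ = (0.63 + 0.59 + 0.96 + 0.76 + 0.83 + 0.80 + 0.82 + 1.12 + 0.87 + 0.47 + 0.59 + 0.58) / 12 = 9.0200 / 12 = 0.7517
LCL = X̄̄ − A₂·R̄ = 49.9175 − 0.729 × 0.7517 = 49.3695

49.370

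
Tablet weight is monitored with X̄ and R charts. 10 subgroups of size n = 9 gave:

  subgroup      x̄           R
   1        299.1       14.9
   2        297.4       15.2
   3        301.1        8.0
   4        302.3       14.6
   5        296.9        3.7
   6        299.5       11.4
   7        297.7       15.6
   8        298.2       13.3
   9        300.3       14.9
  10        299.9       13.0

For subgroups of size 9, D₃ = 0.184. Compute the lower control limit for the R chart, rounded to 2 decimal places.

R̄ = (14.9 + 15.2 + 8.0 + 14.6 + 3.7 + 11.4 + 15.6 + 13.3 + 14.9 + 13.0) / 10 = 124.6000 / 10 = 12.4600
LCL_R = D₃·R̄ = 0.184 × 12.4600 = 2.2926

2.29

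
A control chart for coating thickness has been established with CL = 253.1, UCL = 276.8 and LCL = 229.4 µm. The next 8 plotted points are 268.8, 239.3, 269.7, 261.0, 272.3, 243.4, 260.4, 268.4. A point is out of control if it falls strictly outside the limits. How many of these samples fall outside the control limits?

0

All 8 points lie within [229.4, 276.8].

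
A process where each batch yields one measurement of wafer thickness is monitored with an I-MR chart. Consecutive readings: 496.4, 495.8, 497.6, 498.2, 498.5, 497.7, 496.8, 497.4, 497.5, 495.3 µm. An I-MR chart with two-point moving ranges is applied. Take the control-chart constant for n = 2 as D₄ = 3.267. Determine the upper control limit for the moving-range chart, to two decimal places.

Moving ranges: 0.6, 1.8, 0.6, 0.3, 0.8, 0.9, 0.6, 0.1, 2.2; M̄R̄ = 7.9000 / 9 = 0.8778
UCL_MR = D₄·M̄R̄ = 3.267 × 0.8778 = 2.8677

2.87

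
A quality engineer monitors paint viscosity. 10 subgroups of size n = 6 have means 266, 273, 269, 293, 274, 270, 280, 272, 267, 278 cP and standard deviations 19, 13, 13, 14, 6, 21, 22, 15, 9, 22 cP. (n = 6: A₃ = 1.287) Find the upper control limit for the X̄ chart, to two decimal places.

294.02

X̄̄ = (266 + 273 + 269 + 293 + 274 + 270 + 280 + 272 + 267 + 278) / 10 = 274.2000
s̄ = (19 + 13 + 13 + 14 + 6 + 21 + 22 + 15 + 9 + 22) / 10 = 15.4000
UCL = X̄̄ + A₃·s̄ = 274.2000 + 1.287 × 15.4000 = 294.0198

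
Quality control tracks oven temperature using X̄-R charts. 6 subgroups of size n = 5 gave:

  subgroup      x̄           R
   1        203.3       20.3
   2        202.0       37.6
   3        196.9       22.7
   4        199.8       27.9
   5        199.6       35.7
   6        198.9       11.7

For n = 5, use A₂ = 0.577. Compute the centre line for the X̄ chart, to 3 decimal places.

200.083

X̄̄ = (203.3 + 202.0 + 196.9 + 199.8 + 199.6 + 198.9) / 6 = 1200.5000 / 6 = 200.0833
CL = X̄̄ = 200.0833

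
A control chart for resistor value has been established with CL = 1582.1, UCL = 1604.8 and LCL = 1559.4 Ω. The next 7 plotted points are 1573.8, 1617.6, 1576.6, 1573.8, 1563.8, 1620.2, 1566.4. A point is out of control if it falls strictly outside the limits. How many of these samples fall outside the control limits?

2

Compare each point to [1559.4, 1604.8]: sample 2 = 1617.6 > UCL; sample 6 = 1620.2 > UCL.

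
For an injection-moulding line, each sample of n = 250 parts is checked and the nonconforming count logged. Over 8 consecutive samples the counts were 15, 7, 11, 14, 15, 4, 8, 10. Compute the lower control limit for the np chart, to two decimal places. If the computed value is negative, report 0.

0.99

p̄ = Σdᵢ / (k·n) = 84 / (8 × 250) = 0.04200
LCL = np̄ − 3·√(np̄(1−p̄)) = 10.5000 − 3 × 3.1716 = 0.9852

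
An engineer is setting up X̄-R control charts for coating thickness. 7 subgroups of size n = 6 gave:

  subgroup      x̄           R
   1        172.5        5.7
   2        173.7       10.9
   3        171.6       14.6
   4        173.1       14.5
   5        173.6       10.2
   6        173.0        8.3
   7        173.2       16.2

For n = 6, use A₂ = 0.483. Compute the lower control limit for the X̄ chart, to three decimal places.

167.410

X̄̄ = (172.5 + 173.7 + 171.6 + 173.1 + 173.6 + 173.0 + 173.2) / 7 = 1210.7000 / 7 = 172.9571
R̄ = (5.7 + 10.9 + 14.6 + 14.5 + 10.2 + 8.3 + 16.2) / 7 = 80.4000 / 7 = 11.4857
LCL = X̄̄ − A₂·R̄ = 172.9571 − 0.483 × 11.4857 = 167.4095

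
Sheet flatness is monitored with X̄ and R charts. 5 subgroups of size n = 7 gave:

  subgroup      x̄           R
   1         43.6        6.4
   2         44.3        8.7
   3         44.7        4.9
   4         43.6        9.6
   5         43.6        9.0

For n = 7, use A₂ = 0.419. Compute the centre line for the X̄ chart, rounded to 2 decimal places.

X̄̄ = (43.6 + 44.3 + 44.7 + 43.6 + 43.6) / 5 = 219.8000 / 5 = 43.9600
CL = X̄̄ = 43.9600

43.96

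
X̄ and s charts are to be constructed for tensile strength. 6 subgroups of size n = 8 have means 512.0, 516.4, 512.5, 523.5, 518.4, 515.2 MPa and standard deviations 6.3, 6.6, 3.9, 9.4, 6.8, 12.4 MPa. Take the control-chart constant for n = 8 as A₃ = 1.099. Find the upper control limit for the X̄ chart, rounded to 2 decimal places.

X̄̄ = (512.0 + 516.4 + 512.5 + 523.5 + 518.4 + 515.2) / 6 = 516.3333
s̄ = (6.3 + 6.6 + 3.9 + 9.4 + 6.8 + 12.4) / 6 = 7.5667
UCL = X̄̄ + A₃·s̄ = 516.3333 + 1.099 × 7.5667 = 524.6491

524.65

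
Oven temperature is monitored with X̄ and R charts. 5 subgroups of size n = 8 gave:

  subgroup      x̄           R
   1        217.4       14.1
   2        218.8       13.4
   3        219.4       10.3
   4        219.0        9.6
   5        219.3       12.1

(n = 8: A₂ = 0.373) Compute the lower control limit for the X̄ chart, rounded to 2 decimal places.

X̄̄ = (217.4 + 218.8 + 219.4 + 219.0 + 219.3) / 5 = 1093.9000 / 5 = 218.7800
R̄ = (14.1 + 13.4 + 10.3 + 9.6 + 12.1) / 5 = 59.5000 / 5 = 11.9000
LCL = X̄̄ − A₂·R̄ = 218.7800 − 0.373 × 11.9000 = 214.3413

214.34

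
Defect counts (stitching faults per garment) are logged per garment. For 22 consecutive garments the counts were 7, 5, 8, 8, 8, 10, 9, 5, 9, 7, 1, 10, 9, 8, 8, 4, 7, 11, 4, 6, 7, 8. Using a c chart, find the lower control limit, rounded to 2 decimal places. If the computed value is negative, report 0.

c̄ = (7 + 5 + 8 + 8 + 8 + 10 + 9 + 5 + 9 + 7 + 1 + 10 + 9 + 8 + 8 + 4 + 7 + 11 + 4 + 6 + 7 + 8) / 22 = 159 / 22 = 7.2273
LCL = c̄ − 3√c̄ = 7.2273 − 3 × 2.6884 = -0.8378 → 0 (cannot be negative)

0.00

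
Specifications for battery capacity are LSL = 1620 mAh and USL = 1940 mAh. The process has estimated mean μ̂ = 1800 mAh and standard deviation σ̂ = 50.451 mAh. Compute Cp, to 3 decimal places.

1.057

Cp = (USL − LSL) / (6σ̂) = (1940 − 1620) / (6 × 50.451) = 320.0000 / 302.7060 = 1.0571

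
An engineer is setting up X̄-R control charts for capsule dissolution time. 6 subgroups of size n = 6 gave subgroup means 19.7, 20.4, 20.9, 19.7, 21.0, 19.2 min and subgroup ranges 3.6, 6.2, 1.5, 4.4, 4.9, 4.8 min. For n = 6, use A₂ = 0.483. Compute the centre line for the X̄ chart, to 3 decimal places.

20.150

X̄̄ = (19.7 + 20.4 + 20.9 + 19.7 + 21.0 + 19.2) / 6 = 120.9000 / 6 = 20.1500
CL = X̄̄ = 20.1500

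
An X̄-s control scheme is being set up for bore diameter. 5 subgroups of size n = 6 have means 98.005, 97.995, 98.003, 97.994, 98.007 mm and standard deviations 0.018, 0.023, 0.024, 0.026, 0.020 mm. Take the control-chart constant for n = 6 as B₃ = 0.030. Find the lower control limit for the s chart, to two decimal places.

s̄ = (0.018 + 0.023 + 0.024 + 0.026 + 0.020) / 5 = 0.0222
LCL_s = B₃·s̄ = 0.030 × 0.0222 = 0.0007

0.00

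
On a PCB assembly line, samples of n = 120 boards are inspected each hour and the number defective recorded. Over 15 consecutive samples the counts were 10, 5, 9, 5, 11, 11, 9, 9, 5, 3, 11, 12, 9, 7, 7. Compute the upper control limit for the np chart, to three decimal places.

p̄ = Σdᵢ / (k·n) = 123 / (15 × 120) = 0.06833
UCL = np̄ + 3·√(np̄(1−p̄)) = 8.2000 + 3 × √(8.2000×0.93167) = 8.2000 + 3 × 2.7640 = 16.4920

16.492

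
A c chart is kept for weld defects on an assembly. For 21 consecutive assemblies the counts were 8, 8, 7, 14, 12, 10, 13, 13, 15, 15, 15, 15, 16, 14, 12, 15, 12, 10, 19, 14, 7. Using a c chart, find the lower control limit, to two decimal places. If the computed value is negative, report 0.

c̄ = (8 + 8 + 7 + 14 + 12 + 10 + 13 + 13 + 15 + 15 + 15 + 15 + 16 + 14 + 12 + 15 + 12 + 10 + 19 + 14 + 7) / 21 = 264 / 21 = 12.5714
LCL = c̄ − 3√c̄ = 12.5714 − 3 × 3.5456 = 1.9346

1.93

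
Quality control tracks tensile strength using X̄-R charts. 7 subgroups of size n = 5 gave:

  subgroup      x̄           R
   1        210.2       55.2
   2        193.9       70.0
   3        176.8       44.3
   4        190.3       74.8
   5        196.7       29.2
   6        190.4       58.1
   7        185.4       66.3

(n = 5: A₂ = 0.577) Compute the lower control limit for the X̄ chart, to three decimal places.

X̄̄ = (210.2 + 193.9 + 176.8 + 190.3 + 196.7 + 190.4 + 185.4) / 7 = 1343.7000 / 7 = 191.9571
R̄ = (55.2 + 70.0 + 44.3 + 74.8 + 29.2 + 58.1 + 66.3) / 7 = 397.9000 / 7 = 56.8429
LCL = X̄̄ − A₂·R̄ = 191.9571 − 0.577 × 56.8429 = 159.1588

159.159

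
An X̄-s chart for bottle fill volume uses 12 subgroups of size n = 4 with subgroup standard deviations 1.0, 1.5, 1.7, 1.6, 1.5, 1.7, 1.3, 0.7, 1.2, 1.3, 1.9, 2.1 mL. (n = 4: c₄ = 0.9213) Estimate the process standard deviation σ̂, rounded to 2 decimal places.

s̄ = (1.0 + 1.5 + 1.7 + 1.6 + 1.5 + 1.7 + 1.3 + 0.7 + 1.2 + 1.3 + 1.9 + 2.1) / 12 = 1.4583
σ̂ = s̄ / c₄ = 1.4583 / 0.9213 = 1.5829

1.58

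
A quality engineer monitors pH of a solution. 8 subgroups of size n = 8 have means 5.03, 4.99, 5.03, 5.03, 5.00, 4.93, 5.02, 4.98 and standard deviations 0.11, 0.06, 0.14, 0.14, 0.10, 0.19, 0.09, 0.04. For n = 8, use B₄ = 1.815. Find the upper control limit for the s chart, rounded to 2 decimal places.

s̄ = (0.11 + 0.06 + 0.14 + 0.14 + 0.10 + 0.19 + 0.09 + 0.04) / 8 = 0.1087
UCL_s = B₄·s̄ = 1.815 × 0.1087 = 0.1974

0.20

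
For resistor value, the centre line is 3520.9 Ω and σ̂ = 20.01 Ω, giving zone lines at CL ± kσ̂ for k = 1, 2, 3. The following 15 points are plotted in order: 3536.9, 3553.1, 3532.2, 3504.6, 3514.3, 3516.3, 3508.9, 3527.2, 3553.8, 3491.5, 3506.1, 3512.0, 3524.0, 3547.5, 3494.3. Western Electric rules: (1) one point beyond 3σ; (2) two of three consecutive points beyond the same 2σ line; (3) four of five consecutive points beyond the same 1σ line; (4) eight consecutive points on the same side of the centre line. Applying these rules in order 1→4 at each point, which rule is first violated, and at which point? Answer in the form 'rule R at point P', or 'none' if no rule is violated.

Zone of each point (C = within 1σ̂, B = 1σ̂–2σ̂, A = 2σ̂–3σ̂, * = beyond 3σ̂; sign = side of CL): 1:+C, 2:+B, 3:+C, 4:-C, 5:-C, 6:-C, 7:-C, 8:+C, 9:+B, 10:-B, 11:-C, 12:-C, 13:+C, 14:+B, 15:-B
No rule fires across all 15 points.

none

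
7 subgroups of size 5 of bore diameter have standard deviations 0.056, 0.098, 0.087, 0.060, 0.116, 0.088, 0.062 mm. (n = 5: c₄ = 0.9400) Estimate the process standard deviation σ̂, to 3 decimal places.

0.086

s̄ = (0.056 + 0.098 + 0.087 + 0.060 + 0.116 + 0.088 + 0.062) / 7 = 0.0810
σ̂ = s̄ / c₄ = 0.0810 / 0.9400 = 0.0862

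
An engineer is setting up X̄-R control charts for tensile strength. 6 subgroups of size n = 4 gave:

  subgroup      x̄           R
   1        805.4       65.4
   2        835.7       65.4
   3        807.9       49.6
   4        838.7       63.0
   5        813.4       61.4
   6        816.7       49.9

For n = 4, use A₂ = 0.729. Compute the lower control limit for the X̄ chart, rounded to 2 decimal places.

776.54

X̄̄ = (805.4 + 835.7 + 807.9 + 838.7 + 813.4 + 816.7) / 6 = 4917.8000 / 6 = 819.6333
R̄ = (65.4 + 65.4 + 49.6 + 63.0 + 61.4 + 49.9) / 6 = 354.7000 / 6 = 59.1167
LCL = X̄̄ − A₂·R̄ = 819.6333 − 0.729 × 59.1167 = 776.5373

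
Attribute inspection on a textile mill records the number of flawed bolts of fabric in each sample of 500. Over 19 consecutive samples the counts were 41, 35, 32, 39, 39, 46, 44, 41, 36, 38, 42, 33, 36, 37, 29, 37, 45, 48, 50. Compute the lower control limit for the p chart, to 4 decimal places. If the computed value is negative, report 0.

0.0426

p̄ = Σdᵢ / (k·n) = 748 / (19 × 500) = 0.07874
LCL = p̄ − 3·√(p̄(1−p̄)/n) = 0.07874 − 3 × 0.01204 = 0.04260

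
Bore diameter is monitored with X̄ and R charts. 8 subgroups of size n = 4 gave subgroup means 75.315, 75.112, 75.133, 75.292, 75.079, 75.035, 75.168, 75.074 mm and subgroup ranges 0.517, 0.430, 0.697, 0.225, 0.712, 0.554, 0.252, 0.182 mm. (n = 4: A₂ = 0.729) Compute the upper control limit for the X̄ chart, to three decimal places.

X̄̄ = (75.315 + 75.112 + 75.133 + 75.292 + 75.079 + 75.035 + 75.168 + 75.074) / 8 = 601.2080 / 8 = 75.1510
R̄ = (0.517 + 0.430 + 0.697 + 0.225 + 0.712 + 0.554 + 0.252 + 0.182) / 8 = 3.5690 / 8 = 0.4461
UCL = X̄̄ + A₂·R̄ = 75.1510 + 0.729 × 0.4461 = 75.4762

75.476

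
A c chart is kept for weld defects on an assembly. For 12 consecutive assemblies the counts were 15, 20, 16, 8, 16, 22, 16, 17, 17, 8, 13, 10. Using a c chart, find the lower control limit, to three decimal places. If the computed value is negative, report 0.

c̄ = (15 + 20 + 16 + 8 + 16 + 22 + 16 + 17 + 17 + 8 + 13 + 10) / 12 = 178 / 12 = 14.8333
LCL = c̄ − 3√c̄ = 14.8333 − 3 × 3.8514 = 3.2791

3.279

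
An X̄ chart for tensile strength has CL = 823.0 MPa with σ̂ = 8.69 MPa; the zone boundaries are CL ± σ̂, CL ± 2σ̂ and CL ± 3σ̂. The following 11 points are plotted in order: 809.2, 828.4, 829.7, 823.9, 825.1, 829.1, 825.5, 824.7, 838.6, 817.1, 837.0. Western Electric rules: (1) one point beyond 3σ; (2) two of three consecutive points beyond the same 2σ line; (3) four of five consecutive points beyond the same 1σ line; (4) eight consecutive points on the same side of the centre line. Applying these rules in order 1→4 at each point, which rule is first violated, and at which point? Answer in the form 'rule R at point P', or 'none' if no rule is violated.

rule 4 at point 9

Zone of each point (C = within 1σ̂, B = 1σ̂–2σ̂, A = 2σ̂–3σ̂, * = beyond 3σ̂; sign = side of CL): 1:-B, 2:+C, 3:+C, 4:+C, 5:+C, 6:+C, 7:+C, 8:+C, 9:+B, 10:-C, 11:+B
Rule 4 (eight consecutive points on the same side of the centre line) is satisfied at point 9.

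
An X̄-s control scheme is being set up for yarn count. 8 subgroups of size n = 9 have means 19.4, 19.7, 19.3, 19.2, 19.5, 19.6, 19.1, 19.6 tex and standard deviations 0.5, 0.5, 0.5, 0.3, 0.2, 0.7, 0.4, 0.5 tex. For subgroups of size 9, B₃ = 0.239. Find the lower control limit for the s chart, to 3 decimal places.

s̄ = (0.5 + 0.5 + 0.5 + 0.3 + 0.2 + 0.7 + 0.4 + 0.5) / 8 = 0.4500
LCL_s = B₃·s̄ = 0.239 × 0.4500 = 0.1075

0.108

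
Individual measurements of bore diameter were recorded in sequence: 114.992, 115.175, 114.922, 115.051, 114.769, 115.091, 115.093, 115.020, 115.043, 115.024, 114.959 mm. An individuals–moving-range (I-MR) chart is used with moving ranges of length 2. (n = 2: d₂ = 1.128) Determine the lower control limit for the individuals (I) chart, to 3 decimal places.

114.653

X̄ = (114.992 + 115.175 + 114.922 + 115.051 + 114.769 + 115.091 + 115.093 + 115.020 + 115.043 + 115.024 + 114.959) / 11 = 115.0126
Moving ranges: 0.183, 0.253, 0.129, 0.282, 0.322, 0.002, 0.073, 0.023, 0.019, 0.065; M̄R̄ = 1.3510 / 10 = 0.1351
LCL = X̄ − 3·M̄R̄/d₂ = 115.0126 − 3 × 0.1351 / 1.128 = 114.6533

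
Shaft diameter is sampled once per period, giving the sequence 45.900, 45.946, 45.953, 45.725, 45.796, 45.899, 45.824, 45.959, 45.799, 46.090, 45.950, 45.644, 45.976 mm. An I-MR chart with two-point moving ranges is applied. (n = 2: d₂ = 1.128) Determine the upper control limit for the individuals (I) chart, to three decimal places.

46.301

X̄ = (45.900 + 45.946 + 45.953 + 45.725 + 45.796 + 45.899 + 45.824 + 45.959 + 45.799 + 46.090 + 45.950 + 45.644 + 45.976) / 13 = 45.8816
Moving ranges: 0.046, 0.007, 0.228, 0.071, 0.103, 0.075, 0.135, 0.160, 0.291, 0.140, 0.306, 0.332; M̄R̄ = 1.8940 / 12 = 0.1578
UCL = X̄ + 3·M̄R̄/d₂ = 45.8816 + 3 × 0.1578 / 1.128 = 46.3014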